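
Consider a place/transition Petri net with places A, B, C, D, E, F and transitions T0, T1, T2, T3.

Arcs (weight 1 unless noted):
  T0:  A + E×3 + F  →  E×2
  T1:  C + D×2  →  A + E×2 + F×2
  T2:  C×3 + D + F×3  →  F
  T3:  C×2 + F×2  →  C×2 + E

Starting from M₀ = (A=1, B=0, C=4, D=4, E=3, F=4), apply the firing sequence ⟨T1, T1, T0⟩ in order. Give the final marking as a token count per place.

(A=2, B=0, C=2, D=0, E=6, F=7)

step 1: fire T1:  (A=1, B=0, C=4, D=4, E=3, F=4) → (A=2, B=0, C=3, D=2, E=5, F=6)
step 2: fire T1:  (A=2, B=0, C=3, D=2, E=5, F=6) → (A=3, B=0, C=2, D=0, E=7, F=8)
step 3: fire T0:  (A=3, B=0, C=2, D=0, E=7, F=8) → (A=2, B=0, C=2, D=0, E=6, F=7)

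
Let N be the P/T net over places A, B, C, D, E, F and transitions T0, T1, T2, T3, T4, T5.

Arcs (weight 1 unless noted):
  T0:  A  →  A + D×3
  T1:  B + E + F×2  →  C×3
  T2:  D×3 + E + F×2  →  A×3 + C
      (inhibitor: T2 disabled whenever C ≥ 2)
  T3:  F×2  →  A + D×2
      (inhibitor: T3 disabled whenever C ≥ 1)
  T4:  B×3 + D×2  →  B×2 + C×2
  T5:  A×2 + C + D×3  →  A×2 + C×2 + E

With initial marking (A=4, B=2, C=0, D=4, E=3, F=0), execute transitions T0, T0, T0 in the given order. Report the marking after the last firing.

step 1: fire T0:  (A=4, B=2, C=0, D=4, E=3, F=0) → (A=4, B=2, C=0, D=7, E=3, F=0)
step 2: fire T0:  (A=4, B=2, C=0, D=7, E=3, F=0) → (A=4, B=2, C=0, D=10, E=3, F=0)
step 3: fire T0:  (A=4, B=2, C=0, D=10, E=3, F=0) → (A=4, B=2, C=0, D=13, E=3, F=0)

(A=4, B=2, C=0, D=13, E=3, F=0)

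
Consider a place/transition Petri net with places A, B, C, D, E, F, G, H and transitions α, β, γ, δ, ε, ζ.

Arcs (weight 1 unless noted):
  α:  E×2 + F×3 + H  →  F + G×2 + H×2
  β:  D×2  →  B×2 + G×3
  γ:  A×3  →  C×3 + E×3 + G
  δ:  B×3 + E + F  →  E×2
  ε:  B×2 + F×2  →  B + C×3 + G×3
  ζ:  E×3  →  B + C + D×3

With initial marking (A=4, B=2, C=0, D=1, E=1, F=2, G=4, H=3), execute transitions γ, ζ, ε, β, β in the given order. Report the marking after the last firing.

(A=1, B=6, C=7, D=0, E=1, F=0, G=14, H=3)

step 1: fire γ:  (A=4, B=2, C=0, D=1, E=1, F=2, G=4, H=3) → (A=1, B=2, C=3, D=1, E=4, F=2, G=5, H=3)
step 2: fire ζ:  (A=1, B=2, C=3, D=1, E=4, F=2, G=5, H=3) → (A=1, B=3, C=4, D=4, E=1, F=2, G=5, H=3)
step 3: fire ε:  (A=1, B=3, C=4, D=4, E=1, F=2, G=5, H=3) → (A=1, B=2, C=7, D=4, E=1, F=0, G=8, H=3)
step 4: fire β:  (A=1, B=2, C=7, D=4, E=1, F=0, G=8, H=3) → (A=1, B=4, C=7, D=2, E=1, F=0, G=11, H=3)
step 5: fire β:  (A=1, B=4, C=7, D=2, E=1, F=0, G=11, H=3) → (A=1, B=6, C=7, D=0, E=1, F=0, G=14, H=3)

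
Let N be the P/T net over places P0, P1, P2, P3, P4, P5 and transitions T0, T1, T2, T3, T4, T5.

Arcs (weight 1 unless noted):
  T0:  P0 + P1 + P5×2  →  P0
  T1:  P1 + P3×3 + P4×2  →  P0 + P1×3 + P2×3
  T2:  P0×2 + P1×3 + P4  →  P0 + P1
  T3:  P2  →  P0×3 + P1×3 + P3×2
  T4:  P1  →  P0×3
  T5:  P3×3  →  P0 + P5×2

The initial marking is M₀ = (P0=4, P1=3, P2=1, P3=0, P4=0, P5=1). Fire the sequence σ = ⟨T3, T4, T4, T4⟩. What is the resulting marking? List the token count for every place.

step 1: fire T3:  (P0=4, P1=3, P2=1, P3=0, P4=0, P5=1) → (P0=7, P1=6, P2=0, P3=2, P4=0, P5=1)
step 2: fire T4:  (P0=7, P1=6, P2=0, P3=2, P4=0, P5=1) → (P0=10, P1=5, P2=0, P3=2, P4=0, P5=1)
step 3: fire T4:  (P0=10, P1=5, P2=0, P3=2, P4=0, P5=1) → (P0=13, P1=4, P2=0, P3=2, P4=0, P5=1)
step 4: fire T4:  (P0=13, P1=4, P2=0, P3=2, P4=0, P5=1) → (P0=16, P1=3, P2=0, P3=2, P4=0, P5=1)

(P0=16, P1=3, P2=0, P3=2, P4=0, P5=1)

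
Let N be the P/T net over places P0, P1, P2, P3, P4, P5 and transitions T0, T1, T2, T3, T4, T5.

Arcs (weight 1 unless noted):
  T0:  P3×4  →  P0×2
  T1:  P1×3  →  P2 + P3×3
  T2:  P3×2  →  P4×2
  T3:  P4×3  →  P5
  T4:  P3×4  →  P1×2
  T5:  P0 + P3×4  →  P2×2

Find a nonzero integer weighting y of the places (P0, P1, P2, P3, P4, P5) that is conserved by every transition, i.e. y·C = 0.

y = (P0:2, P1:2, P2:3, P3:1, P4:1, P5:3)

Incidence matrix C (rows=places, cols=transitions):
       T0   T1   T2   T3   T4   T5
   P0   2    0    0    0    0   -1
   P1   0   -3    0    0    2    0
   P2   0    1    0    0    0    2
   P3  -4    3   -2    0   -4   -4
   P4   0    0    2   -3    0    0
   P5   0    0    0    1    0    0

Candidate y = [2, 2, 3, 1, 1, 3]; check y·C column-wise:
  col T0: 2·2 + 2·0 + 3·0 + 1·-4 + 1·0 + 3·0 = 0
  col T1: 2·0 + 2·-3 + 3·1 + 1·3 + 1·0 + 3·0 = 0
  col T2: 2·0 + 2·0 + 3·0 + 1·-2 + 1·2 + 3·0 = 0
  col T3: 2·0 + 2·0 + 3·0 + 1·0 + 1·-3 + 3·1 = 0
  col T4: 2·0 + 2·2 + 3·0 + 1·-4 + 1·0 + 3·0 = 0
  col T5: 2·-1 + 2·0 + 3·2 + 1·-4 + 1·0 + 3·0 = 0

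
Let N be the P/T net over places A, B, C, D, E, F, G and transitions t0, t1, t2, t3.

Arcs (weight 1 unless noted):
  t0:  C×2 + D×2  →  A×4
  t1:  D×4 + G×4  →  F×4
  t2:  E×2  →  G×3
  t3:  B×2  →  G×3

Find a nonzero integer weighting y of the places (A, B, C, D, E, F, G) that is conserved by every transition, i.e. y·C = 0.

y = (A:1, B:0, C:2, D:0, E:0, F:0, G:0)

Incidence matrix C (rows=places, cols=transitions):
       t0   t1   t2   t3
    A   4    0    0    0
    B   0    0    0   -2
    C  -2    0    0    0
    D  -2   -4    0    0
    E   0    0   -2    0
    F   0    4    0    0
    G   0   -4    3    3

Candidate y = [1, 0, 2, 0, 0, 0, 0]; check y·C column-wise:
  col t0: 1·4 + 2·-2 + 0·-2 = 0
  col t1: 1·0 + 2·0 + 0·-4 + 0·4 + 0·-4 = 0
  col t2: 1·0 + 2·0 + 0·-2 + 0·3 = 0
  col t3: 1·0 + 0·-2 + 2·0 + 0·3 = 0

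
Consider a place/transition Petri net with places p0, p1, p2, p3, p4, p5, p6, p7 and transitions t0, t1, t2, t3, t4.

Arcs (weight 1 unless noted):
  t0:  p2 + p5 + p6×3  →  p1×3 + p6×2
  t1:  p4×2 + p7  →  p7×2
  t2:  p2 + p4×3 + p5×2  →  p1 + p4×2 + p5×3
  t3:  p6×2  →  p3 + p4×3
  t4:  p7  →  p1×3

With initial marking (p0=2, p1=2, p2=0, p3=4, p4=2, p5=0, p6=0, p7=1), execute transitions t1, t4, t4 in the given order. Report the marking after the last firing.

step 1: fire t1:  (p0=2, p1=2, p2=0, p3=4, p4=2, p5=0, p6=0, p7=1) → (p0=2, p1=2, p2=0, p3=4, p4=0, p5=0, p6=0, p7=2)
step 2: fire t4:  (p0=2, p1=2, p2=0, p3=4, p4=0, p5=0, p6=0, p7=2) → (p0=2, p1=5, p2=0, p3=4, p4=0, p5=0, p6=0, p7=1)
step 3: fire t4:  (p0=2, p1=5, p2=0, p3=4, p4=0, p5=0, p6=0, p7=1) → (p0=2, p1=8, p2=0, p3=4, p4=0, p5=0, p6=0, p7=0)

(p0=2, p1=8, p2=0, p3=4, p4=0, p5=0, p6=0, p7=0)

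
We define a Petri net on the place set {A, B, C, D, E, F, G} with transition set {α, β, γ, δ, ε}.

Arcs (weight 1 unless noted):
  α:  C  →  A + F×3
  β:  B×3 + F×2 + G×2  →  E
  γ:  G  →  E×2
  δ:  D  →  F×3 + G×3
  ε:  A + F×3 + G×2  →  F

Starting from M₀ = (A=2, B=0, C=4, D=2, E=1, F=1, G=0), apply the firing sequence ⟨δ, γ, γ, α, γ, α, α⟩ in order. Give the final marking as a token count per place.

step 1: fire δ:  (A=2, B=0, C=4, D=2, E=1, F=1, G=0) → (A=2, B=0, C=4, D=1, E=1, F=4, G=3)
step 2: fire γ:  (A=2, B=0, C=4, D=1, E=1, F=4, G=3) → (A=2, B=0, C=4, D=1, E=3, F=4, G=2)
step 3: fire γ:  (A=2, B=0, C=4, D=1, E=3, F=4, G=2) → (A=2, B=0, C=4, D=1, E=5, F=4, G=1)
step 4: fire α:  (A=2, B=0, C=4, D=1, E=5, F=4, G=1) → (A=3, B=0, C=3, D=1, E=5, F=7, G=1)
step 5: fire γ:  (A=3, B=0, C=3, D=1, E=5, F=7, G=1) → (A=3, B=0, C=3, D=1, E=7, F=7, G=0)
step 6: fire α:  (A=3, B=0, C=3, D=1, E=7, F=7, G=0) → (A=4, B=0, C=2, D=1, E=7, F=10, G=0)
step 7: fire α:  (A=4, B=0, C=2, D=1, E=7, F=10, G=0) → (A=5, B=0, C=1, D=1, E=7, F=13, G=0)

(A=5, B=0, C=1, D=1, E=7, F=13, G=0)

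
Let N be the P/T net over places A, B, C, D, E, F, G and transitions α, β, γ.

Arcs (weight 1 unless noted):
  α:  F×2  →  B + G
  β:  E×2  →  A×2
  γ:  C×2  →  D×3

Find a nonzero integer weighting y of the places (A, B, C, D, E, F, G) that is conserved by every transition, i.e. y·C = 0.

Incidence matrix C (rows=places, cols=transitions):
        α    β    γ
    A   0    2    0
    B   1    0    0
    C   0    0   -2
    D   0    0    3
    E   0   -2    0
    F  -2    0    0
    G   1    0    0

Candidate y = [0, 0, 3, 2, 0, 0, 0]; check y·C column-wise:
  col α: 0·1 + 3·0 + 2·0 + 0·-2 + 0·1 = 0
  col β: 0·2 + 3·0 + 2·0 + 0·-2 = 0
  col γ: 3·-2 + 2·3 = 0

y = (A:0, B:0, C:3, D:2, E:0, F:0, G:0)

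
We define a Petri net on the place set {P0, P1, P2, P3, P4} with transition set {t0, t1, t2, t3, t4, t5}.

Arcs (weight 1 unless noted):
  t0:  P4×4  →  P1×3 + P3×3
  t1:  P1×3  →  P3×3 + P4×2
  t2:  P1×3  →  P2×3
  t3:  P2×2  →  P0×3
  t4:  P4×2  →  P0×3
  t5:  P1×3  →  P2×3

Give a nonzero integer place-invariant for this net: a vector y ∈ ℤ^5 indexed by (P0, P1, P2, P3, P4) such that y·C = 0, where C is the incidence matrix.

y = (P0:2, P1:3, P2:3, P3:1, P4:3)

Incidence matrix C (rows=places, cols=transitions):
       t0   t1   t2   t3   t4   t5
   P0   0    0    0    3    3    0
   P1   3   -3   -3    0    0   -3
   P2   0    0    3   -2    0    3
   P3   3    3    0    0    0    0
   P4  -4    2    0    0   -2    0

Candidate y = [2, 3, 3, 1, 3]; check y·C column-wise:
  col t0: 2·0 + 3·3 + 3·0 + 1·3 + 3·-4 = 0
  col t1: 2·0 + 3·-3 + 3·0 + 1·3 + 3·2 = 0
  col t2: 2·0 + 3·-3 + 3·3 + 1·0 + 3·0 = 0
  col t3: 2·3 + 3·0 + 3·-2 + 1·0 + 3·0 = 0
  col t4: 2·3 + 3·0 + 3·0 + 1·0 + 3·-2 = 0
  col t5: 2·0 + 3·-3 + 3·3 + 1·0 + 3·0 = 0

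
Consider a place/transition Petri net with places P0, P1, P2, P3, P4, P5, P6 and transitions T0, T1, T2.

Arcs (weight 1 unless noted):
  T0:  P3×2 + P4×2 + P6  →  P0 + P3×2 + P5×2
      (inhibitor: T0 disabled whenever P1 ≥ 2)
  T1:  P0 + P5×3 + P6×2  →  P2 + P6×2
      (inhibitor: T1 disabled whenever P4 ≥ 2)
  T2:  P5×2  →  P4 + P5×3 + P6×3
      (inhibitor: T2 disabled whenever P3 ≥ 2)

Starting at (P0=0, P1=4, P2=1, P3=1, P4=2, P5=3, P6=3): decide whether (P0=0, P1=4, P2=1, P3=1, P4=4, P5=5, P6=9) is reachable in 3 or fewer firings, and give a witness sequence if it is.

YES — reachable via ⟨T2, T2⟩ (2 firings)

step 1: fire T2:  (P0=0, P1=4, P2=1, P3=1, P4=2, P5=3, P6=3) → (P0=0, P1=4, P2=1, P3=1, P4=3, P5=4, P6=6)
step 2: fire T2:  (P0=0, P1=4, P2=1, P3=1, P4=3, P5=4, P6=6) → (P0=0, P1=4, P2=1, P3=1, P4=4, P5=5, P6=9)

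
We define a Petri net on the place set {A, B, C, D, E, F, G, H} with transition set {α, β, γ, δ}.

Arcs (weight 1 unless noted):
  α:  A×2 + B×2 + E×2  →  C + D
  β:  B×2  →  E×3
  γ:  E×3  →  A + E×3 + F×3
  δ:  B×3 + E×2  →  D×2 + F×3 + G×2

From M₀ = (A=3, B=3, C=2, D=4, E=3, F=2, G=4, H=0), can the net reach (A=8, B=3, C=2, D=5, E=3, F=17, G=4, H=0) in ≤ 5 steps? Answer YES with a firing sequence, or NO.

depth 0: 1 marking
depth 1: 5 markings reached so far
depth 2: 9 markings reached so far
depth 3: 13 markings reached so far
depth 4: 17 markings reached so far
depth 5: 21 markings reached so far
target is not among the 21 markings reachable within 5 steps

NO — not reachable within 5 firings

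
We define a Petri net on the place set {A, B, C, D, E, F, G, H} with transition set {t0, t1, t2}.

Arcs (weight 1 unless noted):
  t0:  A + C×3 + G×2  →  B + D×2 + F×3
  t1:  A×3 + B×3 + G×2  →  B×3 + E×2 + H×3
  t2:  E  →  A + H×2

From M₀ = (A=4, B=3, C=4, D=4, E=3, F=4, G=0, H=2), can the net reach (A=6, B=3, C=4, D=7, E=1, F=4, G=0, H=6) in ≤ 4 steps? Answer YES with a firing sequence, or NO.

NO — not reachable within 4 firings

depth 0: 1 marking
depth 1: 2 markings reached so far
depth 2: 3 markings reached so far
depth 3: 4 markings reached so far
depth 4: 4 markings reached so far
(frontier empty at depth 4; search complete)
target is not among the 4 markings reachable within 4 steps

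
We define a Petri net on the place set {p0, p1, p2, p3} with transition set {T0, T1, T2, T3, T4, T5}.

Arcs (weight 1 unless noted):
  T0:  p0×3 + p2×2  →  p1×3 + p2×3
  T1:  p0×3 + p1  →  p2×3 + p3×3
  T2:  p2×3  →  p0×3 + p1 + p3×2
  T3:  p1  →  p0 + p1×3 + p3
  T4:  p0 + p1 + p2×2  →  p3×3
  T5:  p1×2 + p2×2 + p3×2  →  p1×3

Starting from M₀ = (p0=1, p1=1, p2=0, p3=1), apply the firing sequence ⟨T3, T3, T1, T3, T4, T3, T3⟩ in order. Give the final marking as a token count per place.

step 1: fire T3:  (p0=1, p1=1, p2=0, p3=1) → (p0=2, p1=3, p2=0, p3=2)
step 2: fire T3:  (p0=2, p1=3, p2=0, p3=2) → (p0=3, p1=5, p2=0, p3=3)
step 3: fire T1:  (p0=3, p1=5, p2=0, p3=3) → (p0=0, p1=4, p2=3, p3=6)
step 4: fire T3:  (p0=0, p1=4, p2=3, p3=6) → (p0=1, p1=6, p2=3, p3=7)
step 5: fire T4:  (p0=1, p1=6, p2=3, p3=7) → (p0=0, p1=5, p2=1, p3=10)
step 6: fire T3:  (p0=0, p1=5, p2=1, p3=10) → (p0=1, p1=7, p2=1, p3=11)
step 7: fire T3:  (p0=1, p1=7, p2=1, p3=11) → (p0=2, p1=9, p2=1, p3=12)

(p0=2, p1=9, p2=1, p3=12)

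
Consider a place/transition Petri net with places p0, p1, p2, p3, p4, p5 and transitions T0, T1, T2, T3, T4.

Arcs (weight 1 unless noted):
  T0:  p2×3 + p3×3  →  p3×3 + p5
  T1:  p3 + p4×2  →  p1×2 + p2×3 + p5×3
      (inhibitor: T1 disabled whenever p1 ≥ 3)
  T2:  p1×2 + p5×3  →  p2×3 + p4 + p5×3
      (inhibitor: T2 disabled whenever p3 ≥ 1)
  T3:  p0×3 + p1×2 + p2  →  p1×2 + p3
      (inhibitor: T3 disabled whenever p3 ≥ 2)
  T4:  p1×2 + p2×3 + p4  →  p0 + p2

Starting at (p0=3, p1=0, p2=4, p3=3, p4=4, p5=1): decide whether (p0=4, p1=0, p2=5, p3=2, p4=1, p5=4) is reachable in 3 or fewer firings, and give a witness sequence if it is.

YES — reachable via ⟨T1, T4⟩ (2 firings)

step 1: fire T1:  (p0=3, p1=0, p2=4, p3=3, p4=4, p5=1) → (p0=3, p1=2, p2=7, p3=2, p4=2, p5=4)
step 2: fire T4:  (p0=3, p1=2, p2=7, p3=2, p4=2, p5=4) → (p0=4, p1=0, p2=5, p3=2, p4=1, p5=4)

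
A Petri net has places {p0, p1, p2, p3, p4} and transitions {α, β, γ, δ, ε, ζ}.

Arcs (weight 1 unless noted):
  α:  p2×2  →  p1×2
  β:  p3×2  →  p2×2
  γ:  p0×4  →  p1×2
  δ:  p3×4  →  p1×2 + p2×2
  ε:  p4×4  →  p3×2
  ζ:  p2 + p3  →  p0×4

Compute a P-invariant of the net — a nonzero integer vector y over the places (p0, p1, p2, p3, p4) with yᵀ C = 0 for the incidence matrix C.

y = (p0:1, p1:2, p2:2, p3:2, p4:1)

Incidence matrix C (rows=places, cols=transitions):
        α    β    γ    δ    ε    ζ
   p0   0    0   -4    0    0    4
   p1   2    0    2    2    0    0
   p2  -2    2    0    2    0   -1
   p3   0   -2    0   -4    2   -1
   p4   0    0    0    0   -4    0

Candidate y = [1, 2, 2, 2, 1]; check y·C column-wise:
  col α: 1·0 + 2·2 + 2·-2 + 2·0 + 1·0 = 0
  col β: 1·0 + 2·0 + 2·2 + 2·-2 + 1·0 = 0
  col γ: 1·-4 + 2·2 + 2·0 + 2·0 + 1·0 = 0
  col δ: 1·0 + 2·2 + 2·2 + 2·-4 + 1·0 = 0
  col ε: 1·0 + 2·0 + 2·0 + 2·2 + 1·-4 = 0
  col ζ: 1·4 + 2·0 + 2·-1 + 2·-1 + 1·0 = 0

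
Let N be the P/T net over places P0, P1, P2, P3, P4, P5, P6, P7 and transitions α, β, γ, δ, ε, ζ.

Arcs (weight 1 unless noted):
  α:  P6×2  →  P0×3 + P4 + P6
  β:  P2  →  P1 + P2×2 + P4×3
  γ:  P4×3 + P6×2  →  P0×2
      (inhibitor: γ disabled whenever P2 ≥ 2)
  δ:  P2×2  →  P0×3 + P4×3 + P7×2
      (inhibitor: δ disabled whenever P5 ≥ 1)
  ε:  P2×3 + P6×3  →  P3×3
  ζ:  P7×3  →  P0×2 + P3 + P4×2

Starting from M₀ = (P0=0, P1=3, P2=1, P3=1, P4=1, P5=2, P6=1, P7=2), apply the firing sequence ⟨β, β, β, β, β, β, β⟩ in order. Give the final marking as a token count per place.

step 1: fire β:  (P0=0, P1=3, P2=1, P3=1, P4=1, P5=2, P6=1, P7=2) → (P0=0, P1=4, P2=2, P3=1, P4=4, P5=2, P6=1, P7=2)
step 2: fire β:  (P0=0, P1=4, P2=2, P3=1, P4=4, P5=2, P6=1, P7=2) → (P0=0, P1=5, P2=3, P3=1, P4=7, P5=2, P6=1, P7=2)
step 3: fire β:  (P0=0, P1=5, P2=3, P3=1, P4=7, P5=2, P6=1, P7=2) → (P0=0, P1=6, P2=4, P3=1, P4=10, P5=2, P6=1, P7=2)
step 4: fire β:  (P0=0, P1=6, P2=4, P3=1, P4=10, P5=2, P6=1, P7=2) → (P0=0, P1=7, P2=5, P3=1, P4=13, P5=2, P6=1, P7=2)
step 5: fire β:  (P0=0, P1=7, P2=5, P3=1, P4=13, P5=2, P6=1, P7=2) → (P0=0, P1=8, P2=6, P3=1, P4=16, P5=2, P6=1, P7=2)
step 6: fire β:  (P0=0, P1=8, P2=6, P3=1, P4=16, P5=2, P6=1, P7=2) → (P0=0, P1=9, P2=7, P3=1, P4=19, P5=2, P6=1, P7=2)
step 7: fire β:  (P0=0, P1=9, P2=7, P3=1, P4=19, P5=2, P6=1, P7=2) → (P0=0, P1=10, P2=8, P3=1, P4=22, P5=2, P6=1, P7=2)

(P0=0, P1=10, P2=8, P3=1, P4=22, P5=2, P6=1, P7=2)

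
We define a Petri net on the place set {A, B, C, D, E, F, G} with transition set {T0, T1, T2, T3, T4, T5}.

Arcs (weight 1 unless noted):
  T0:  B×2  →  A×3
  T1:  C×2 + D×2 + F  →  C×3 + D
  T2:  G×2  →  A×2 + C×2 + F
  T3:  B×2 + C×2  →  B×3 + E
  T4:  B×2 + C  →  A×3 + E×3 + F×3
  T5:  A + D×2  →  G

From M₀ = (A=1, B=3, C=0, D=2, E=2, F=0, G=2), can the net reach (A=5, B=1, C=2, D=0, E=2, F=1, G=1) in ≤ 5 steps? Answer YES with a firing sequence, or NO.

YES — reachable via ⟨T0, T2, T5⟩ (3 firings)

step 1: fire T0:  (A=1, B=3, C=0, D=2, E=2, F=0, G=2) → (A=4, B=1, C=0, D=2, E=2, F=0, G=2)
step 2: fire T2:  (A=4, B=1, C=0, D=2, E=2, F=0, G=2) → (A=6, B=1, C=2, D=2, E=2, F=1, G=0)
step 3: fire T5:  (A=6, B=1, C=2, D=2, E=2, F=1, G=0) → (A=5, B=1, C=2, D=0, E=2, F=1, G=1)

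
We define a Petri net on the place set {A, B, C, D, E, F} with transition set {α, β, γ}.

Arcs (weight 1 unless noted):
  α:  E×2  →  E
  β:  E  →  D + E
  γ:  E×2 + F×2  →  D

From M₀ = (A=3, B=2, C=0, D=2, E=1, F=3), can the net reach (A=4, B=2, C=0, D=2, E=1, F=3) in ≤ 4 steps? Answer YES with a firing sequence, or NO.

NO — not reachable within 4 firings

depth 0: 1 marking
depth 1: 2 markings reached so far
depth 2: 3 markings reached so far
depth 3: 4 markings reached so far
depth 4: 5 markings reached so far
target is not among the 5 markings reachable within 4 steps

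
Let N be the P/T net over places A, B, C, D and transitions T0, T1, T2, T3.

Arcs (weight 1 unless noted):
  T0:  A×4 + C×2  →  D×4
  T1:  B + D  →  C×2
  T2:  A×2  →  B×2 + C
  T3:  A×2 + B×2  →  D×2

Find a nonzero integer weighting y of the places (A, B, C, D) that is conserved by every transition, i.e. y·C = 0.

y = (A:2, B:1, C:2, D:3)

Incidence matrix C (rows=places, cols=transitions):
       T0   T1   T2   T3
    A  -4    0   -2   -2
    B   0   -1    2   -2
    C  -2    2    1    0
    D   4   -1    0    2

Candidate y = [2, 1, 2, 3]; check y·C column-wise:
  col T0: 2·-4 + 1·0 + 2·-2 + 3·4 = 0
  col T1: 2·0 + 1·-1 + 2·2 + 3·-1 = 0
  col T2: 2·-2 + 1·2 + 2·1 + 3·0 = 0
  col T3: 2·-2 + 1·-2 + 2·0 + 3·2 = 0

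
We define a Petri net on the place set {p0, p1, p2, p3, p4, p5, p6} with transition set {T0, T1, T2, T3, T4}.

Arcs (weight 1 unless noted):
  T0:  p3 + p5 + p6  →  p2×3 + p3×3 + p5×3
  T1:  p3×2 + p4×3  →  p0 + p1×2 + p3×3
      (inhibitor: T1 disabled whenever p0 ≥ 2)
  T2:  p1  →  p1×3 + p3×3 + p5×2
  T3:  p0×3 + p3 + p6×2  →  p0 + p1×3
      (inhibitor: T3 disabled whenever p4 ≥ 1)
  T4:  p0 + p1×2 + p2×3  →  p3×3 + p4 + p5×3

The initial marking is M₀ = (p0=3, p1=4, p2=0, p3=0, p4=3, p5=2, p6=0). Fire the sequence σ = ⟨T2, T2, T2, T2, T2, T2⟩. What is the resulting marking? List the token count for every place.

step 1: fire T2:  (p0=3, p1=4, p2=0, p3=0, p4=3, p5=2, p6=0) → (p0=3, p1=6, p2=0, p3=3, p4=3, p5=4, p6=0)
step 2: fire T2:  (p0=3, p1=6, p2=0, p3=3, p4=3, p5=4, p6=0) → (p0=3, p1=8, p2=0, p3=6, p4=3, p5=6, p6=0)
step 3: fire T2:  (p0=3, p1=8, p2=0, p3=6, p4=3, p5=6, p6=0) → (p0=3, p1=10, p2=0, p3=9, p4=3, p5=8, p6=0)
step 4: fire T2:  (p0=3, p1=10, p2=0, p3=9, p4=3, p5=8, p6=0) → (p0=3, p1=12, p2=0, p3=12, p4=3, p5=10, p6=0)
step 5: fire T2:  (p0=3, p1=12, p2=0, p3=12, p4=3, p5=10, p6=0) → (p0=3, p1=14, p2=0, p3=15, p4=3, p5=12, p6=0)
step 6: fire T2:  (p0=3, p1=14, p2=0, p3=15, p4=3, p5=12, p6=0) → (p0=3, p1=16, p2=0, p3=18, p4=3, p5=14, p6=0)

(p0=3, p1=16, p2=0, p3=18, p4=3, p5=14, p6=0)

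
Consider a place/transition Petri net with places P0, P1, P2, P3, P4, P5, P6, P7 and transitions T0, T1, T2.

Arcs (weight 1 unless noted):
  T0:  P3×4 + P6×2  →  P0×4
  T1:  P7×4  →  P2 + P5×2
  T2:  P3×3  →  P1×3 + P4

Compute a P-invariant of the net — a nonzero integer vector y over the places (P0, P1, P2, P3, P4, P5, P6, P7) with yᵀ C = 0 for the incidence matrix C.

Incidence matrix C (rows=places, cols=transitions):
       T0   T1   T2
   P0   4    0    0
   P1   0    0    3
   P2   0    1    0
   P3  -4    0   -3
   P4   0    0    1
   P5   0    2    0
   P6  -2    0    0
   P7   0   -4    0

Candidate y = [1, 1, 0, 1, 0, 0, 0, 0]; check y·C column-wise:
  col T0: 1·4 + 1·0 + 1·-4 + 0·-2 = 0
  col T1: 1·0 + 1·0 + 0·1 + 1·0 + 0·2 + 0·-4 = 0
  col T2: 1·0 + 1·3 + 1·-3 + 0·1 = 0

y = (P0:1, P1:1, P2:0, P3:1, P4:0, P5:0, P6:0, P7:0)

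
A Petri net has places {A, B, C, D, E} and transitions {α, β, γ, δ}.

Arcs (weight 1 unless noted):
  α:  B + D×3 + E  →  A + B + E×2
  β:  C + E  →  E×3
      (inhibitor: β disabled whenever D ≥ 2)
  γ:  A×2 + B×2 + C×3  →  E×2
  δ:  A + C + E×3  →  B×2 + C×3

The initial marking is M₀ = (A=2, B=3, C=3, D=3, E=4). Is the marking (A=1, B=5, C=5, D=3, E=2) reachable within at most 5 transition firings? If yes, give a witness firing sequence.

depth 0: 1 marking
depth 1: 4 markings reached so far
depth 2: 7 markings reached so far
depth 3: 10 markings reached so far
depth 4: 14 markings reached so far
depth 5: 17 markings reached so far
target is not among the 17 markings reachable within 5 steps

NO — not reachable within 5 firings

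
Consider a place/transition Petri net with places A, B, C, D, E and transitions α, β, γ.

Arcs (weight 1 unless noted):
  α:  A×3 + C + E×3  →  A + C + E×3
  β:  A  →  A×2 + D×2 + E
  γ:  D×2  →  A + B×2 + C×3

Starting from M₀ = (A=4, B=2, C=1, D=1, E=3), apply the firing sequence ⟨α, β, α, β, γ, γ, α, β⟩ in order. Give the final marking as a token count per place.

(A=3, B=6, C=7, D=3, E=6)

step 1: fire α:  (A=4, B=2, C=1, D=1, E=3) → (A=2, B=2, C=1, D=1, E=3)
step 2: fire β:  (A=2, B=2, C=1, D=1, E=3) → (A=3, B=2, C=1, D=3, E=4)
step 3: fire α:  (A=3, B=2, C=1, D=3, E=4) → (A=1, B=2, C=1, D=3, E=4)
step 4: fire β:  (A=1, B=2, C=1, D=3, E=4) → (A=2, B=2, C=1, D=5, E=5)
step 5: fire γ:  (A=2, B=2, C=1, D=5, E=5) → (A=3, B=4, C=4, D=3, E=5)
step 6: fire γ:  (A=3, B=4, C=4, D=3, E=5) → (A=4, B=6, C=7, D=1, E=5)
step 7: fire α:  (A=4, B=6, C=7, D=1, E=5) → (A=2, B=6, C=7, D=1, E=5)
step 8: fire β:  (A=2, B=6, C=7, D=1, E=5) → (A=3, B=6, C=7, D=3, E=6)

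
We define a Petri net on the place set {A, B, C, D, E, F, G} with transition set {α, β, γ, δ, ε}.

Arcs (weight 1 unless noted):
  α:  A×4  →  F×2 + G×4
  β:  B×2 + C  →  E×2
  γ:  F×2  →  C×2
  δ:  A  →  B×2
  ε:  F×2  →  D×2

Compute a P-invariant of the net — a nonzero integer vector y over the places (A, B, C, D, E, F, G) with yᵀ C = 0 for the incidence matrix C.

y = (A:2, B:1, C:4, D:4, E:3, F:4, G:0)

Incidence matrix C (rows=places, cols=transitions):
        α    β    γ    δ    ε
    A  -4    0    0   -1    0
    B   0   -2    0    2    0
    C   0   -1    2    0    0
    D   0    0    0    0    2
    E   0    2    0    0    0
    F   2    0   -2    0   -2
    G   4    0    0    0    0

Candidate y = [2, 1, 4, 4, 3, 4, 0]; check y·C column-wise:
  col α: 2·-4 + 1·0 + 4·0 + 4·0 + 3·0 + 4·2 + 0·4 = 0
  col β: 2·0 + 1·-2 + 4·-1 + 4·0 + 3·2 + 4·0 = 0
  col γ: 2·0 + 1·0 + 4·2 + 4·0 + 3·0 + 4·-2 = 0
  col δ: 2·-1 + 1·2 + 4·0 + 4·0 + 3·0 + 4·0 = 0
  col ε: 2·0 + 1·0 + 4·0 + 4·2 + 3·0 + 4·-2 = 0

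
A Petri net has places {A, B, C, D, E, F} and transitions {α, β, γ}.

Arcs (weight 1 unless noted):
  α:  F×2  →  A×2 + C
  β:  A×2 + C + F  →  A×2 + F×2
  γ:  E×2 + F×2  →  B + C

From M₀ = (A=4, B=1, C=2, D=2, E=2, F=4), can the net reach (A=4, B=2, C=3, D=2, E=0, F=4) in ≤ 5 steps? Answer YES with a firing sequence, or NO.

NO — not reachable within 5 firings

depth 0: 1 marking
depth 1: 4 markings reached so far
depth 2: 9 markings reached so far
depth 3: 13 markings reached so far
depth 4: 17 markings reached so far
depth 5: 21 markings reached so far
target is not among the 21 markings reachable within 5 steps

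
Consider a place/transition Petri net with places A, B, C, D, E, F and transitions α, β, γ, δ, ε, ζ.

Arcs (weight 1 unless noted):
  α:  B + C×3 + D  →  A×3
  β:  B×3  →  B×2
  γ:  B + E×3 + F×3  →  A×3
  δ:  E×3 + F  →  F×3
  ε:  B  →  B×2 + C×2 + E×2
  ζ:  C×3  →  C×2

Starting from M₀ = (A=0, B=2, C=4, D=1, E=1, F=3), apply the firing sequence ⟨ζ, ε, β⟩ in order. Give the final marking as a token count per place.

step 1: fire ζ:  (A=0, B=2, C=4, D=1, E=1, F=3) → (A=0, B=2, C=3, D=1, E=1, F=3)
step 2: fire ε:  (A=0, B=2, C=3, D=1, E=1, F=3) → (A=0, B=3, C=5, D=1, E=3, F=3)
step 3: fire β:  (A=0, B=3, C=5, D=1, E=3, F=3) → (A=0, B=2, C=5, D=1, E=3, F=3)

(A=0, B=2, C=5, D=1, E=3, F=3)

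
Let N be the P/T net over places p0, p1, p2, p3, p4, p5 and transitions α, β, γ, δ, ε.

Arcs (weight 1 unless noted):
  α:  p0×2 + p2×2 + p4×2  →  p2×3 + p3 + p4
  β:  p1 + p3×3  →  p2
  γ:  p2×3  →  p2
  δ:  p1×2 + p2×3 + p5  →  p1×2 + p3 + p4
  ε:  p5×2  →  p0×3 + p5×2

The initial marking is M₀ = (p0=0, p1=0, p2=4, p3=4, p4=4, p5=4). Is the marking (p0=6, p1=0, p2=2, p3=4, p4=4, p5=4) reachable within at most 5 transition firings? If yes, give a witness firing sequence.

YES — reachable via ⟨γ, ε, ε⟩ (3 firings)

step 1: fire γ:  (p0=0, p1=0, p2=4, p3=4, p4=4, p5=4) → (p0=0, p1=0, p2=2, p3=4, p4=4, p5=4)
step 2: fire ε:  (p0=0, p1=0, p2=2, p3=4, p4=4, p5=4) → (p0=3, p1=0, p2=2, p3=4, p4=4, p5=4)
step 3: fire ε:  (p0=3, p1=0, p2=2, p3=4, p4=4, p5=4) → (p0=6, p1=0, p2=2, p3=4, p4=4, p5=4)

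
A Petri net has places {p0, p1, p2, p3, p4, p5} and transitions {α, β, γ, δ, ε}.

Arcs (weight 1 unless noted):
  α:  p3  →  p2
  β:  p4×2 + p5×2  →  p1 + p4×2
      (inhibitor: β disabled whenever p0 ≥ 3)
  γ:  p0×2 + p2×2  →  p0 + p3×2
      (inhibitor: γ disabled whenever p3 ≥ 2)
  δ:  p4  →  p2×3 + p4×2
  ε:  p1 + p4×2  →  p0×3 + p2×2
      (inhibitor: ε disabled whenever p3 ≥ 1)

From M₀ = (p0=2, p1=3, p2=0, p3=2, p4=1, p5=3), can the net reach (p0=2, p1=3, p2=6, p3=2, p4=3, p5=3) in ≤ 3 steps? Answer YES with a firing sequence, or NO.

YES — reachable via ⟨δ, δ⟩ (2 firings)

step 1: fire δ:  (p0=2, p1=3, p2=0, p3=2, p4=1, p5=3) → (p0=2, p1=3, p2=3, p3=2, p4=2, p5=3)
step 2: fire δ:  (p0=2, p1=3, p2=3, p3=2, p4=2, p5=3) → (p0=2, p1=3, p2=6, p3=2, p4=3, p5=3)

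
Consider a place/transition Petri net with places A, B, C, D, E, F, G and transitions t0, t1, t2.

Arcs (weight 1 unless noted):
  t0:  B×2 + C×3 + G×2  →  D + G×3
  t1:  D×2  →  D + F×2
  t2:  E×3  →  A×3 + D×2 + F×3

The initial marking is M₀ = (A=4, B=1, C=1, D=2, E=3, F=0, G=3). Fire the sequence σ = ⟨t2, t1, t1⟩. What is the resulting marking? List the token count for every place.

step 1: fire t2:  (A=4, B=1, C=1, D=2, E=3, F=0, G=3) → (A=7, B=1, C=1, D=4, E=0, F=3, G=3)
step 2: fire t1:  (A=7, B=1, C=1, D=4, E=0, F=3, G=3) → (A=7, B=1, C=1, D=3, E=0, F=5, G=3)
step 3: fire t1:  (A=7, B=1, C=1, D=3, E=0, F=5, G=3) → (A=7, B=1, C=1, D=2, E=0, F=7, G=3)

(A=7, B=1, C=1, D=2, E=0, F=7, G=3)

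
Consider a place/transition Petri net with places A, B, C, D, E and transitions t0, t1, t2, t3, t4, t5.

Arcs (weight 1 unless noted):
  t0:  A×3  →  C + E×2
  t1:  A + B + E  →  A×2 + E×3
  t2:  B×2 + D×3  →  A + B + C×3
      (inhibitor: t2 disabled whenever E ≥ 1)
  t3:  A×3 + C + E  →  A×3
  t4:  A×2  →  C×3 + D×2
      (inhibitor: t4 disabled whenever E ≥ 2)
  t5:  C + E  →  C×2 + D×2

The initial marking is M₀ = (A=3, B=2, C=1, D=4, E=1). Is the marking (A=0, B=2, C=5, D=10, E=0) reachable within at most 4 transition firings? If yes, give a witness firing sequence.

step 1: fire t0:  (A=3, B=2, C=1, D=4, E=1) → (A=0, B=2, C=2, D=4, E=3)
step 2: fire t5:  (A=0, B=2, C=2, D=4, E=3) → (A=0, B=2, C=3, D=6, E=2)
step 3: fire t5:  (A=0, B=2, C=3, D=6, E=2) → (A=0, B=2, C=4, D=8, E=1)
step 4: fire t5:  (A=0, B=2, C=4, D=8, E=1) → (A=0, B=2, C=5, D=10, E=0)

YES — reachable via ⟨t0, t5, t5, t5⟩ (4 firings)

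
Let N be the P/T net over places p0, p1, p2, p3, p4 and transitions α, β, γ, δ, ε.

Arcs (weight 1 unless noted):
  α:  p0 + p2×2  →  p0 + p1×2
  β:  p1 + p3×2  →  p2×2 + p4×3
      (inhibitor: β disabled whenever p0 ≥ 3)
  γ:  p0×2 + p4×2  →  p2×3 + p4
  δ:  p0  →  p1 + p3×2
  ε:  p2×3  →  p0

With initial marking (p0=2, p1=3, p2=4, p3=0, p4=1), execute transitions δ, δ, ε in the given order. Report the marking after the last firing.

step 1: fire δ:  (p0=2, p1=3, p2=4, p3=0, p4=1) → (p0=1, p1=4, p2=4, p3=2, p4=1)
step 2: fire δ:  (p0=1, p1=4, p2=4, p3=2, p4=1) → (p0=0, p1=5, p2=4, p3=4, p4=1)
step 3: fire ε:  (p0=0, p1=5, p2=4, p3=4, p4=1) → (p0=1, p1=5, p2=1, p3=4, p4=1)

(p0=1, p1=5, p2=1, p3=4, p4=1)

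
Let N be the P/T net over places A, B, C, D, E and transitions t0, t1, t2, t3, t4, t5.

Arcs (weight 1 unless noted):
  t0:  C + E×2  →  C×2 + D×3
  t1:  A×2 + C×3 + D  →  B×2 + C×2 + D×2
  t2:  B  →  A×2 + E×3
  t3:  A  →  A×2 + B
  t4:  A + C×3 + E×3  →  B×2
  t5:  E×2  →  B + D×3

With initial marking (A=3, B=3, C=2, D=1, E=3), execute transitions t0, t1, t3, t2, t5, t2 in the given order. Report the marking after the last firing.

(A=6, B=5, C=2, D=8, E=5)

step 1: fire t0:  (A=3, B=3, C=2, D=1, E=3) → (A=3, B=3, C=3, D=4, E=1)
step 2: fire t1:  (A=3, B=3, C=3, D=4, E=1) → (A=1, B=5, C=2, D=5, E=1)
step 3: fire t3:  (A=1, B=5, C=2, D=5, E=1) → (A=2, B=6, C=2, D=5, E=1)
step 4: fire t2:  (A=2, B=6, C=2, D=5, E=1) → (A=4, B=5, C=2, D=5, E=4)
step 5: fire t5:  (A=4, B=5, C=2, D=5, E=4) → (A=4, B=6, C=2, D=8, E=2)
step 6: fire t2:  (A=4, B=6, C=2, D=8, E=2) → (A=6, B=5, C=2, D=8, E=5)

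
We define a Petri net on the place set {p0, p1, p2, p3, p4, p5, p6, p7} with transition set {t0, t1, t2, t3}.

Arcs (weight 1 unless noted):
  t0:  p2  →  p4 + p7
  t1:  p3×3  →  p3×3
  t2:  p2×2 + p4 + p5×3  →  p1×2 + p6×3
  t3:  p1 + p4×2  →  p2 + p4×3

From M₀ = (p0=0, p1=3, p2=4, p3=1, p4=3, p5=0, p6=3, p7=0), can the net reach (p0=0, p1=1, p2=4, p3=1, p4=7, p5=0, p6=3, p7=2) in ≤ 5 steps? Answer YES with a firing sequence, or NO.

step 1: fire t0:  (p0=0, p1=3, p2=4, p3=1, p4=3, p5=0, p6=3, p7=0) → (p0=0, p1=3, p2=3, p3=1, p4=4, p5=0, p6=3, p7=1)
step 2: fire t0:  (p0=0, p1=3, p2=3, p3=1, p4=4, p5=0, p6=3, p7=1) → (p0=0, p1=3, p2=2, p3=1, p4=5, p5=0, p6=3, p7=2)
step 3: fire t3:  (p0=0, p1=3, p2=2, p3=1, p4=5, p5=0, p6=3, p7=2) → (p0=0, p1=2, p2=3, p3=1, p4=6, p5=0, p6=3, p7=2)
step 4: fire t3:  (p0=0, p1=2, p2=3, p3=1, p4=6, p5=0, p6=3, p7=2) → (p0=0, p1=1, p2=4, p3=1, p4=7, p5=0, p6=3, p7=2)

YES — reachable via ⟨t0, t0, t3, t3⟩ (4 firings)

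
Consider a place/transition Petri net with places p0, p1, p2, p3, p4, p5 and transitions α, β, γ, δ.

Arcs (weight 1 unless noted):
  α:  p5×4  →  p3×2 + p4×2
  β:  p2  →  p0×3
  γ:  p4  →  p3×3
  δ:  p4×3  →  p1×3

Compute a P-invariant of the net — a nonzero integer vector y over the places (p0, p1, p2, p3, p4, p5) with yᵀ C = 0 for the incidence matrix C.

y = (p0:1, p1:0, p2:3, p3:0, p4:0, p5:0)

Incidence matrix C (rows=places, cols=transitions):
        α    β    γ    δ
   p0   0    3    0    0
   p1   0    0    0    3
   p2   0   -1    0    0
   p3   2    0    3    0
   p4   2    0   -1   -3
   p5  -4    0    0    0

Candidate y = [1, 0, 3, 0, 0, 0]; check y·C column-wise:
  col α: 1·0 + 3·0 + 0·2 + 0·2 + 0·-4 = 0
  col β: 1·3 + 3·-1 = 0
  col γ: 1·0 + 3·0 + 0·3 + 0·-1 = 0
  col δ: 1·0 + 0·3 + 3·0 + 0·-3 = 0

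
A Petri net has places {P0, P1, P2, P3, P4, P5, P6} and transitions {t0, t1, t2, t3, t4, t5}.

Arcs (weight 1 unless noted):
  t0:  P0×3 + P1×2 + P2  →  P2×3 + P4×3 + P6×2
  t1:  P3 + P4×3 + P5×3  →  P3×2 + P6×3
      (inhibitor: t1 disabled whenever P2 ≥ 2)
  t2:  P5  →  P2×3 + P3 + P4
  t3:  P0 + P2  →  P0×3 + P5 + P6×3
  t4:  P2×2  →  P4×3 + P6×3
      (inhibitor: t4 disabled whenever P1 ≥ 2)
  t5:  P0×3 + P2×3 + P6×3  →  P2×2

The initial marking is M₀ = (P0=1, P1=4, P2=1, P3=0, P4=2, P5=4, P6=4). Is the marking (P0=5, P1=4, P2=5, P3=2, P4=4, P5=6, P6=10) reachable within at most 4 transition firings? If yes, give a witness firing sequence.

NO — not reachable within 4 firings

depth 0: 1 marking
depth 1: 3 markings reached so far
depth 2: 5 markings reached so far
depth 3: 10 markings reached so far
depth 4: 17 markings reached so far
target is not among the 17 markings reachable within 4 steps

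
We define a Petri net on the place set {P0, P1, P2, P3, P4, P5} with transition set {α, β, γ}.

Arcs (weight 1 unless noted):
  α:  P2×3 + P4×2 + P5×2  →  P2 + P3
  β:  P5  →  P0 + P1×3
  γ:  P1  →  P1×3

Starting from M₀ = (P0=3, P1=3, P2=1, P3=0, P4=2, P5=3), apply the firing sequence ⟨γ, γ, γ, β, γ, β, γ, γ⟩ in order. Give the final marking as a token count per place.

(P0=5, P1=21, P2=1, P3=0, P4=2, P5=1)

step 1: fire γ:  (P0=3, P1=3, P2=1, P3=0, P4=2, P5=3) → (P0=3, P1=5, P2=1, P3=0, P4=2, P5=3)
step 2: fire γ:  (P0=3, P1=5, P2=1, P3=0, P4=2, P5=3) → (P0=3, P1=7, P2=1, P3=0, P4=2, P5=3)
step 3: fire γ:  (P0=3, P1=7, P2=1, P3=0, P4=2, P5=3) → (P0=3, P1=9, P2=1, P3=0, P4=2, P5=3)
step 4: fire β:  (P0=3, P1=9, P2=1, P3=0, P4=2, P5=3) → (P0=4, P1=12, P2=1, P3=0, P4=2, P5=2)
step 5: fire γ:  (P0=4, P1=12, P2=1, P3=0, P4=2, P5=2) → (P0=4, P1=14, P2=1, P3=0, P4=2, P5=2)
step 6: fire β:  (P0=4, P1=14, P2=1, P3=0, P4=2, P5=2) → (P0=5, P1=17, P2=1, P3=0, P4=2, P5=1)
step 7: fire γ:  (P0=5, P1=17, P2=1, P3=0, P4=2, P5=1) → (P0=5, P1=19, P2=1, P3=0, P4=2, P5=1)
step 8: fire γ:  (P0=5, P1=19, P2=1, P3=0, P4=2, P5=1) → (P0=5, P1=21, P2=1, P3=0, P4=2, P5=1)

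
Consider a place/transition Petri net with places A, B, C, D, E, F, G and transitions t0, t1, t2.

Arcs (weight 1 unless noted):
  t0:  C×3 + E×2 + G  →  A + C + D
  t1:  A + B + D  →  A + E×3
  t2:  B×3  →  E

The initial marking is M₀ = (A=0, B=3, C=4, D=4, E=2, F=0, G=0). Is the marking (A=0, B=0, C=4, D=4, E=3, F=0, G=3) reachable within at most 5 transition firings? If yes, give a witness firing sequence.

depth 0: 1 marking
depth 1: 2 markings reached so far
depth 2: 2 markings reached so far
(frontier empty at depth 2; search complete)
target is not among the 2 markings reachable within 5 steps

NO — not reachable within 5 firings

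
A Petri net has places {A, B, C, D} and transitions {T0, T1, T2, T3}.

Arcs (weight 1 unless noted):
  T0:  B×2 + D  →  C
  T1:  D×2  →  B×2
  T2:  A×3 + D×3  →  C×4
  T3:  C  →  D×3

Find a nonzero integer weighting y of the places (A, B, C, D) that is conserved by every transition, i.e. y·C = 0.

y = (A:3, B:1, C:3, D:1)

Incidence matrix C (rows=places, cols=transitions):
       T0   T1   T2   T3
    A   0    0   -3    0
    B  -2    2    0    0
    C   1    0    4   -1
    D  -1   -2   -3    3

Candidate y = [3, 1, 3, 1]; check y·C column-wise:
  col T0: 3·0 + 1·-2 + 3·1 + 1·-1 = 0
  col T1: 3·0 + 1·2 + 3·0 + 1·-2 = 0
  col T2: 3·-3 + 1·0 + 3·4 + 1·-3 = 0
  col T3: 3·0 + 1·0 + 3·-1 + 1·3 = 0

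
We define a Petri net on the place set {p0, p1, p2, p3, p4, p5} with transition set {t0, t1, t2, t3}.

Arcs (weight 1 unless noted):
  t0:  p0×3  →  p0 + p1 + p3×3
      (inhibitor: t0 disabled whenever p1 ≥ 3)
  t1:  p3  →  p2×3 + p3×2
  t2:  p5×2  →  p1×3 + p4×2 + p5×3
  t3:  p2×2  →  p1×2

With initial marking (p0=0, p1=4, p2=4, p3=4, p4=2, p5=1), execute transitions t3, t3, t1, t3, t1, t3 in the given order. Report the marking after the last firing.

step 1: fire t3:  (p0=0, p1=4, p2=4, p3=4, p4=2, p5=1) → (p0=0, p1=6, p2=2, p3=4, p4=2, p5=1)
step 2: fire t3:  (p0=0, p1=6, p2=2, p3=4, p4=2, p5=1) → (p0=0, p1=8, p2=0, p3=4, p4=2, p5=1)
step 3: fire t1:  (p0=0, p1=8, p2=0, p3=4, p4=2, p5=1) → (p0=0, p1=8, p2=3, p3=5, p4=2, p5=1)
step 4: fire t3:  (p0=0, p1=8, p2=3, p3=5, p4=2, p5=1) → (p0=0, p1=10, p2=1, p3=5, p4=2, p5=1)
step 5: fire t1:  (p0=0, p1=10, p2=1, p3=5, p4=2, p5=1) → (p0=0, p1=10, p2=4, p3=6, p4=2, p5=1)
step 6: fire t3:  (p0=0, p1=10, p2=4, p3=6, p4=2, p5=1) → (p0=0, p1=12, p2=2, p3=6, p4=2, p5=1)

(p0=0, p1=12, p2=2, p3=6, p4=2, p5=1)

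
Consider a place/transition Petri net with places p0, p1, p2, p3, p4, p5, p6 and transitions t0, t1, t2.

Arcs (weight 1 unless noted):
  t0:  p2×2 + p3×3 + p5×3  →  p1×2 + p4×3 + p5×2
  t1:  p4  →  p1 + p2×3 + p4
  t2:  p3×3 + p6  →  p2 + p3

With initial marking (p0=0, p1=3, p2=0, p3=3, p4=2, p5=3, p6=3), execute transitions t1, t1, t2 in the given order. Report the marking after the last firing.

step 1: fire t1:  (p0=0, p1=3, p2=0, p3=3, p4=2, p5=3, p6=3) → (p0=0, p1=4, p2=3, p3=3, p4=2, p5=3, p6=3)
step 2: fire t1:  (p0=0, p1=4, p2=3, p3=3, p4=2, p5=3, p6=3) → (p0=0, p1=5, p2=6, p3=3, p4=2, p5=3, p6=3)
step 3: fire t2:  (p0=0, p1=5, p2=6, p3=3, p4=2, p5=3, p6=3) → (p0=0, p1=5, p2=7, p3=1, p4=2, p5=3, p6=2)

(p0=0, p1=5, p2=7, p3=1, p4=2, p5=3, p6=2)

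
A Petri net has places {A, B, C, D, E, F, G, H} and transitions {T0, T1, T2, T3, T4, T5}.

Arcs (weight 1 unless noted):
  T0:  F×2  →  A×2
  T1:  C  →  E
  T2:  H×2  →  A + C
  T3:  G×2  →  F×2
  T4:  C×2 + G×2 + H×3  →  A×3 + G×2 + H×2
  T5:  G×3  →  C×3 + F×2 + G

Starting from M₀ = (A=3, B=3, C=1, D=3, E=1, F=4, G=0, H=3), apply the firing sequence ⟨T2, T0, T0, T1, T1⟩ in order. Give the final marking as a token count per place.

step 1: fire T2:  (A=3, B=3, C=1, D=3, E=1, F=4, G=0, H=3) → (A=4, B=3, C=2, D=3, E=1, F=4, G=0, H=1)
step 2: fire T0:  (A=4, B=3, C=2, D=3, E=1, F=4, G=0, H=1) → (A=6, B=3, C=2, D=3, E=1, F=2, G=0, H=1)
step 3: fire T0:  (A=6, B=3, C=2, D=3, E=1, F=2, G=0, H=1) → (A=8, B=3, C=2, D=3, E=1, F=0, G=0, H=1)
step 4: fire T1:  (A=8, B=3, C=2, D=3, E=1, F=0, G=0, H=1) → (A=8, B=3, C=1, D=3, E=2, F=0, G=0, H=1)
step 5: fire T1:  (A=8, B=3, C=1, D=3, E=2, F=0, G=0, H=1) → (A=8, B=3, C=0, D=3, E=3, F=0, G=0, H=1)

(A=8, B=3, C=0, D=3, E=3, F=0, G=0, H=1)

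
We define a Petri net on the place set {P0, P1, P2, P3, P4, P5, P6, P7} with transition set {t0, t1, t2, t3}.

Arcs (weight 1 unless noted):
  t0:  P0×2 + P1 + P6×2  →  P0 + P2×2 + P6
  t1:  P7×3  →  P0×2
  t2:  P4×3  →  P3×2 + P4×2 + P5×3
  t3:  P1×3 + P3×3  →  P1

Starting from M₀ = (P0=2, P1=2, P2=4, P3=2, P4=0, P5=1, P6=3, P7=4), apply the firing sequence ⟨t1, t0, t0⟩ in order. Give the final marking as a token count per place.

(P0=2, P1=0, P2=8, P3=2, P4=0, P5=1, P6=1, P7=1)

step 1: fire t1:  (P0=2, P1=2, P2=4, P3=2, P4=0, P5=1, P6=3, P7=4) → (P0=4, P1=2, P2=4, P3=2, P4=0, P5=1, P6=3, P7=1)
step 2: fire t0:  (P0=4, P1=2, P2=4, P3=2, P4=0, P5=1, P6=3, P7=1) → (P0=3, P1=1, P2=6, P3=2, P4=0, P5=1, P6=2, P7=1)
step 3: fire t0:  (P0=3, P1=1, P2=6, P3=2, P4=0, P5=1, P6=2, P7=1) → (P0=2, P1=0, P2=8, P3=2, P4=0, P5=1, P6=1, P7=1)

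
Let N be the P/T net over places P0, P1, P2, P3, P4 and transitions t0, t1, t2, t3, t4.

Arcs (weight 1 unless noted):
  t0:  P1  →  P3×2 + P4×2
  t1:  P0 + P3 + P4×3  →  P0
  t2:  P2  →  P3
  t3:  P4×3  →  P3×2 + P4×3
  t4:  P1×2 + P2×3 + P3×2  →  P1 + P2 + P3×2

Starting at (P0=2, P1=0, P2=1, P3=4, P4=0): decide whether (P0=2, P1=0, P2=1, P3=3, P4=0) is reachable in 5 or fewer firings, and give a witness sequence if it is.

depth 0: 1 marking
depth 1: 2 markings reached so far
depth 2: 2 markings reached so far
(frontier empty at depth 2; search complete)
target is not among the 2 markings reachable within 5 steps

NO — not reachable within 5 firings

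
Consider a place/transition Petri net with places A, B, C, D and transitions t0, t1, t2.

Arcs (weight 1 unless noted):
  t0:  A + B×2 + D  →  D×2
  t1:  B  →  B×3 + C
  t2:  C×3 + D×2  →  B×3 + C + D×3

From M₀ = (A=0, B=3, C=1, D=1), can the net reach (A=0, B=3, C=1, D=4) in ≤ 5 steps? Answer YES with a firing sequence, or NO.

depth 0: 1 marking
depth 1: 2 markings reached so far
depth 2: 3 markings reached so far
depth 3: 4 markings reached so far
depth 4: 5 markings reached so far
depth 5: 6 markings reached so far
target is not among the 6 markings reachable within 5 steps

NO — not reachable within 5 firings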